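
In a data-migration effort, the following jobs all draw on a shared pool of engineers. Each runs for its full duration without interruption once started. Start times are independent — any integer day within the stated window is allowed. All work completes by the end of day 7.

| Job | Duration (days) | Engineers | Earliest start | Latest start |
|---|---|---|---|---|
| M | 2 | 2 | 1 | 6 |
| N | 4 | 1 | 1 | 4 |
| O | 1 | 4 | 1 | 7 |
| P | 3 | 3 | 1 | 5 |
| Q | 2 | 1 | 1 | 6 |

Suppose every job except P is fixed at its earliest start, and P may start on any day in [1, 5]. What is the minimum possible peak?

8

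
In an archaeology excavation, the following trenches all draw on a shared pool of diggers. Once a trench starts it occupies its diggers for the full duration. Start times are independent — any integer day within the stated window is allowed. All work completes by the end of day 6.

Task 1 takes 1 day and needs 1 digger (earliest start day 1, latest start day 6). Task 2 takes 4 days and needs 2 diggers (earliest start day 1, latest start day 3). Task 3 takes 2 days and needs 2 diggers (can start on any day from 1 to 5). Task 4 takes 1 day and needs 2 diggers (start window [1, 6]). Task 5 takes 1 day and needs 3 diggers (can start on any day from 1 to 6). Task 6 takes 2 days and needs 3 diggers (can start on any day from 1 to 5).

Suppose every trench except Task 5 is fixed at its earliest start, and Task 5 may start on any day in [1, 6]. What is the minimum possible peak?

10

Task 5@1: d1:13  d2:7  d3:2  d4:2  d5:0  d6:0 → peak 13
Task 5@2: d1:10  d2:10  d3:2  d4:2  d5:0  d6:0 → peak 10
Task 5@3: d1:10  d2:7  d3:5  d4:2  d5:0  d6:0 → peak 10
Task 5@4: d1:10  d2:7  d3:2  d4:5  d5:0  d6:0 → peak 10
Task 5@5: d1:10  d2:7  d3:2  d4:2  d5:3  d6:0 → peak 10
Task 5@6: d1:10  d2:7  d3:2  d4:2  d5:0  d6:3 → peak 10
Best is Task 5@2, peak 10.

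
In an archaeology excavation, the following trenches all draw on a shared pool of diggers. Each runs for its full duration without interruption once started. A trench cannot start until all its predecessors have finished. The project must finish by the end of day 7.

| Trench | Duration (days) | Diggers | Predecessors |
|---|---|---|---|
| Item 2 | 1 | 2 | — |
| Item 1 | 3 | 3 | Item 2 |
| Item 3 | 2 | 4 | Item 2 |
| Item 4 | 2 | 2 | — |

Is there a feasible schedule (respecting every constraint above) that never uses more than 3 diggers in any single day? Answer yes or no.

no

Total digger-days = 23; over 7 days the average is 23/7 > 3, so some day must exceed 3.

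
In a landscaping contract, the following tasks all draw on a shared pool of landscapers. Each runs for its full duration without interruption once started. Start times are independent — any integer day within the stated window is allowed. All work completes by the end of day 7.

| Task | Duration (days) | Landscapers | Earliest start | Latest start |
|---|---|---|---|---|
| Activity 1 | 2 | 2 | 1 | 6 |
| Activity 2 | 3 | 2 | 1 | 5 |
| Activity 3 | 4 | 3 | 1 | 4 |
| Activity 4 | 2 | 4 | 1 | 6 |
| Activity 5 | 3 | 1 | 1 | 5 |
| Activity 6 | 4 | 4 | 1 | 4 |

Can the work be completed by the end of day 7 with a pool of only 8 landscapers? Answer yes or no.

yes

Schedule Activity 1@1, Activity 2@1, Activity 3@1, Activity 4@5, Activity 5@1, Activity 6@4: d1:8  d2:8  d3:6  d4:7  d5:8  d6:8  d7:4 — peak 8 ≤ 8.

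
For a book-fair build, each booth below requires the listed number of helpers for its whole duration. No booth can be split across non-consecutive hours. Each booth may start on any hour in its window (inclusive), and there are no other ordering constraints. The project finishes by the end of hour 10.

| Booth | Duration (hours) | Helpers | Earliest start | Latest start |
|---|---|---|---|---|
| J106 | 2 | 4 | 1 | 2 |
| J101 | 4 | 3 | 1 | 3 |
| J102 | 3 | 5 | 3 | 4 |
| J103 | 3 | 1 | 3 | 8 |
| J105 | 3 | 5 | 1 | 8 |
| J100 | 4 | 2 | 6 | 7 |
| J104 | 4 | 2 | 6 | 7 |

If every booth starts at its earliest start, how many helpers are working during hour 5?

6

At early start, hour 5 has: J102, J103.
Demand: 5 + 1 = 6.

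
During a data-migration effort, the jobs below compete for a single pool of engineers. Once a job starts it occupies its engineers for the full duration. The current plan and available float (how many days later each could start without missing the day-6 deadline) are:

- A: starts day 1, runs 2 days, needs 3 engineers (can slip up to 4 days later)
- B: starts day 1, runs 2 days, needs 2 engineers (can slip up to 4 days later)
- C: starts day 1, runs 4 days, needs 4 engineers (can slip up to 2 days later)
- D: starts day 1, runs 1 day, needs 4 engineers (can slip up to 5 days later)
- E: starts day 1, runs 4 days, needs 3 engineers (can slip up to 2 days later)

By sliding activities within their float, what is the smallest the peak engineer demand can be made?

8

Early-start (A@1, B@1, C@1, D@1, E@1) gives peak 16: d1:16  d2:12  d3:7  d4:7  d5:0  d6:0.
Shift C→3, D→5.
Schedule A@1, B@1, C@3, D@5, E@1: d1:8  d2:8  d3:7  d4:7  d5:8  d6:4 — peak 8.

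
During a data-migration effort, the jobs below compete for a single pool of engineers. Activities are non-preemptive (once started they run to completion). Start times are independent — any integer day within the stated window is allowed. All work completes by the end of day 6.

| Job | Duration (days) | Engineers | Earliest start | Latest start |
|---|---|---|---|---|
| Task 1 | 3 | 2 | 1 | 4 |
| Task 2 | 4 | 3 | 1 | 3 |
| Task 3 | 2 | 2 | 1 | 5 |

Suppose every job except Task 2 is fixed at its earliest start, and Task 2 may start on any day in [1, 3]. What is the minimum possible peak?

Task 2@1: d1:7  d2:7  d3:5  d4:3  d5:0  d6:0 → peak 7
Task 2@2: d1:4  d2:7  d3:5  d4:3  d5:3  d6:0 → peak 7
Task 2@3: d1:4  d2:4  d3:5  d4:3  d5:3  d6:3 → peak 5
Best is Task 2@3, peak 5.

5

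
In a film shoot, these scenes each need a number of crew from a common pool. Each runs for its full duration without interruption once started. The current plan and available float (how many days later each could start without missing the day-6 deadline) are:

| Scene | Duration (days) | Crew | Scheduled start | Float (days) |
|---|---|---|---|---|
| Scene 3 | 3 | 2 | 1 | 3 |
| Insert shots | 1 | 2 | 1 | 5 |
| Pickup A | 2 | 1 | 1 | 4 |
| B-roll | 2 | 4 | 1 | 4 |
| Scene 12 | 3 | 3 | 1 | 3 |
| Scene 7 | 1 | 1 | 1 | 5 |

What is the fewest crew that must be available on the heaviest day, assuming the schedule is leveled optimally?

5

Early-start (Scene 3@1, Insert shots@1, Pickup A@1, B-roll@1, Scene 12@1, Scene 7@1) gives peak 13: d1:13  d2:10  d3:5  d4:0  d5:0  d6:0.
Shift Pickup A→4, B-roll→5, Scene 12→2.
Schedule Scene 3@1, Insert shots@1, Pickup A@4, B-roll@5, Scene 12@2, Scene 7@1: d1:5  d2:5  d3:5  d4:4  d5:5  d6:4 — peak 5.
Total crew member-days = 28 over 6 days ⇒ peak ≥ ⌈28/6⌉ = 5, so 5 is optimal.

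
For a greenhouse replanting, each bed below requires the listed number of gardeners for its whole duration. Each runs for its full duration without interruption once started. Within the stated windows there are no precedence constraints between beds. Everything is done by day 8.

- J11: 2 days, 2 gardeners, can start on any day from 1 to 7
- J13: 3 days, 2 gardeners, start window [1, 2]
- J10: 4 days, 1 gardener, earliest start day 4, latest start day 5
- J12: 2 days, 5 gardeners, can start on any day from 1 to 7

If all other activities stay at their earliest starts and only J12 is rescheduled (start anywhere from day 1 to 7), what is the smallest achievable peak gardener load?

J12@1: d1:9  d2:9  d3:2  d4:1  d5:1  d6:1  d7:1  d8:0 → peak 9
J12@2: d1:4  d2:9  d3:7  d4:1  d5:1  d6:1  d7:1  d8:0 → peak 9
J12@3: d1:4  d2:4  d3:7  d4:6  d5:1  d6:1  d7:1  d8:0 → peak 7
J12@4: d1:4  d2:4  d3:2  d4:6  d5:6  d6:1  d7:1  d8:0 → peak 6
J12@5: d1:4  d2:4  d3:2  d4:1  d5:6  d6:6  d7:1  d8:0 → peak 6
J12@6: d1:4  d2:4  d3:2  d4:1  d5:1  d6:6  d7:6  d8:0 → peak 6
J12@7: d1:4  d2:4  d3:2  d4:1  d5:1  d6:1  d7:6  d8:5 → peak 6
Best is J12@4, peak 6.

6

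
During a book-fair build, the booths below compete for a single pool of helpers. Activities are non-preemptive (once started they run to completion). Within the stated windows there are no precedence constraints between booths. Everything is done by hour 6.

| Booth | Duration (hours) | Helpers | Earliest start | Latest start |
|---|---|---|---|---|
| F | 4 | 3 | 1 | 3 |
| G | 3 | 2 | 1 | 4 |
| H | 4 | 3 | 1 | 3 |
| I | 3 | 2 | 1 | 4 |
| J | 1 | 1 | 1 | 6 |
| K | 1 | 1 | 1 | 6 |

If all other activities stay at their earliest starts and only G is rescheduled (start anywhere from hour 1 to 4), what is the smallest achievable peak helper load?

10

G@1: h1:12  h2:10  h3:10  h4:6  h5:0  h6:0 → peak 12
G@2: h1:10  h2:10  h3:10  h4:8  h5:0  h6:0 → peak 10
G@3: h1:10  h2:8  h3:10  h4:8  h5:2  h6:0 → peak 10
G@4: h1:10  h2:8  h3:8  h4:8  h5:2  h6:2 → peak 10
Best is G@2, peak 10.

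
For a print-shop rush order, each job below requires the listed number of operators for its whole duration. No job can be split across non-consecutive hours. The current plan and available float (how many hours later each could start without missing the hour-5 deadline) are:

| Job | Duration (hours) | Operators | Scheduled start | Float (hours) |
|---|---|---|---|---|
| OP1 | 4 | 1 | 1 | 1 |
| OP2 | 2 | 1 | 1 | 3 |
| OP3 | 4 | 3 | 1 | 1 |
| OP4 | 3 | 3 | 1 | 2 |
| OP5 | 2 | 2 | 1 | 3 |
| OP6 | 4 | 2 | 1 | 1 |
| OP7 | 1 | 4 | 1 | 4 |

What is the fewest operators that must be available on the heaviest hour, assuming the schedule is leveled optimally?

Early-start (OP1@1, OP2@1, OP3@1, OP4@1, OP5@1, OP6@1, OP7@1) gives peak 16: h1:16  h2:12  h3:9  h4:6  h5:0.
Shift OP4→3, OP7→5.
Schedule OP1@1, OP2@1, OP3@1, OP4@3, OP5@1, OP6@1, OP7@5: h1:9  h2:9  h3:9  h4:9  h5:7 — peak 9.
Total operator-hours = 43 over 5 hours ⇒ peak ≥ ⌈43/5⌉ = 9, so 9 is optimal.

9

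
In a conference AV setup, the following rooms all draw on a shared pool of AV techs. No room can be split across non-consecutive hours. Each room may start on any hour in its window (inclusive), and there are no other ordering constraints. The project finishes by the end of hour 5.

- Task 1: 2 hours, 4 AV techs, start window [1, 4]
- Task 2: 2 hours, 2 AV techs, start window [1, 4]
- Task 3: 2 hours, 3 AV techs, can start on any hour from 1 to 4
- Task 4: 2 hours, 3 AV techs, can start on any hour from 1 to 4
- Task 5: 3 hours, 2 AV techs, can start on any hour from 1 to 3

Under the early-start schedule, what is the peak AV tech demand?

14

Early-start schedule: Task 1@1, Task 2@1, Task 3@1, Task 4@1, Task 5@1.
Load per hour: hour 1: 14, hour 2: 14, hour 3: 2, hour 4: 0, hour 5: 0.
Peak is 14.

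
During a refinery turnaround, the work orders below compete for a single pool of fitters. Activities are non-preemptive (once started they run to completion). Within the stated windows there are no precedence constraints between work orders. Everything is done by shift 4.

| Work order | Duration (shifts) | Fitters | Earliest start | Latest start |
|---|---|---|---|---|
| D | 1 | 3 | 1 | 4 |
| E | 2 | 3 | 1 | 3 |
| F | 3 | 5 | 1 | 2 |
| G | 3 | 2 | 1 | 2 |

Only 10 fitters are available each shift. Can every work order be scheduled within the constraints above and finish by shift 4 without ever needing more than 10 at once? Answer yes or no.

yes

Schedule D@1, E@1, F@2, G@1: s1:8  s2:10  s3:7  s4:5 — peak 10 ≤ 10.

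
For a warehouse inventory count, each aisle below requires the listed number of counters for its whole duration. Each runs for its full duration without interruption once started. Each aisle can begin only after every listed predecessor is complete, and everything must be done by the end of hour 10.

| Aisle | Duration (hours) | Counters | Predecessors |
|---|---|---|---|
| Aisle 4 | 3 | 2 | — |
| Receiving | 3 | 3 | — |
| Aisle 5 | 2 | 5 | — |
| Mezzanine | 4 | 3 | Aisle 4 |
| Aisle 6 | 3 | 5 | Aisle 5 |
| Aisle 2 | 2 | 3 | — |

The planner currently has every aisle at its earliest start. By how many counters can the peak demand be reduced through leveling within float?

Early-start peak: h1:13  h2:13  h3:10  h4:8  h5:8  h6:3  h7:3  h8:0  h9:0  h10:0 ⇒ 13.
Leveled (Aisle 4@1, Receiving@3, Aisle 5@1, Mezzanine@4, Aisle 6@8, Aisle 2@6): h1:7  h2:7  h3:5  h4:6  h5:6  h6:6  h7:6  h8:5  h9:5  h10:5 ⇒ 7.
Reduction 13 − 7 = 6.

6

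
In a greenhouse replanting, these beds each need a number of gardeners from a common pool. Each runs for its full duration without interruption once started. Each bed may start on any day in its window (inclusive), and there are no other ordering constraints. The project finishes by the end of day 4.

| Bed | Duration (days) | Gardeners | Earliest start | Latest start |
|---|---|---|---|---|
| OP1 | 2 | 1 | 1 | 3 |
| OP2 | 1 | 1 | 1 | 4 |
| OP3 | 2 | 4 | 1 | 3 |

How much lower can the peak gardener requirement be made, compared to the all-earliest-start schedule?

2

Early-start peak: d1:6  d2:5  d3:0  d4:0 ⇒ 6.
Leveled (OP1@1, OP2@1, OP3@3): d1:2  d2:1  d3:4  d4:4 ⇒ 4.
Reduction 6 − 4 = 2.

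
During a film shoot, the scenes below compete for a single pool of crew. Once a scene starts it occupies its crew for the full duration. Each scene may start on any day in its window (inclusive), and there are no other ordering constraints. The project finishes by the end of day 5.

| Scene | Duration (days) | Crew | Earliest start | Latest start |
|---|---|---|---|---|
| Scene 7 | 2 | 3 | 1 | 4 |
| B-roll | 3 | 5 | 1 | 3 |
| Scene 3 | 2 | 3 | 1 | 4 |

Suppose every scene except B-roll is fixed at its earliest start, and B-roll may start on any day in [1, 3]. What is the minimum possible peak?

6

B-roll@1: d1:11  d2:11  d3:5  d4:0  d5:0 → peak 11
B-roll@2: d1:6  d2:11  d3:5  d4:5  d5:0 → peak 11
B-roll@3: d1:6  d2:6  d3:5  d4:5  d5:5 → peak 6
Best is B-roll@3, peak 6.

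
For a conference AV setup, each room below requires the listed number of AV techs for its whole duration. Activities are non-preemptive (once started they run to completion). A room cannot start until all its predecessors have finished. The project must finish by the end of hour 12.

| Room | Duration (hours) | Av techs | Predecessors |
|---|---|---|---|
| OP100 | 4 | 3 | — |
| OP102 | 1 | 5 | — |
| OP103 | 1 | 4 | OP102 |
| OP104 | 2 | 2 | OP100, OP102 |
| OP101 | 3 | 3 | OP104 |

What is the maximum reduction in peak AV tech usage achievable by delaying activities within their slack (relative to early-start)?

Early-start peak: h1:8  h2:7  h3:3  h4:3  h5:2  h6:2  h7:3  h8:3  h9:3  h10:0  h11:0  h12:0 ⇒ 8.
Leveled (OP100@1, OP102@5, OP103@6, OP104@7, OP101@9): h1:3  h2:3  h3:3  h4:3  h5:5  h6:4  h7:2  h8:2  h9:3  h10:3  h11:3  h12:0 ⇒ 5.
Reduction 8 − 5 = 3.

3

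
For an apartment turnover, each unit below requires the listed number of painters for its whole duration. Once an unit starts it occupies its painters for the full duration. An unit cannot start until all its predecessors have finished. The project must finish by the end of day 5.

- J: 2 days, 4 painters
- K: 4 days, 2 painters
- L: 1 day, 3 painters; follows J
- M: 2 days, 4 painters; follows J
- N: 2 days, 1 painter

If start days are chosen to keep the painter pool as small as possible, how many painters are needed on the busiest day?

7

Early-start (J@1, K@1, L@3, M@3, N@1) gives peak 9: d1:7  d2:7  d3:9  d4:6  d5:0.
Shift M→4.
Schedule J@1, K@1, L@3, M@4, N@1: d1:7  d2:7  d3:5  d4:6  d5:4 — peak 7.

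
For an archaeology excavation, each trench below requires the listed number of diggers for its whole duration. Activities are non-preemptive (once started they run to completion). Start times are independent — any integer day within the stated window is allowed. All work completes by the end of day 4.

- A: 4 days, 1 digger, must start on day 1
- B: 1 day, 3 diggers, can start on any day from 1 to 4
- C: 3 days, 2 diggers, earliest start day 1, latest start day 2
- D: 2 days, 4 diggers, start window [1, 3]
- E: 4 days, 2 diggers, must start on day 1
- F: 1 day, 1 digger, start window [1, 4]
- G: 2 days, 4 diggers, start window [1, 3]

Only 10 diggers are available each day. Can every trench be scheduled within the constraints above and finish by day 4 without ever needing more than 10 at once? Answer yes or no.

yes

Schedule A@1, B@1, C@2, D@1, E@1, F@2, G@3: d1:10  d2:10  d3:9  d4:9 — peak 10 ≤ 10.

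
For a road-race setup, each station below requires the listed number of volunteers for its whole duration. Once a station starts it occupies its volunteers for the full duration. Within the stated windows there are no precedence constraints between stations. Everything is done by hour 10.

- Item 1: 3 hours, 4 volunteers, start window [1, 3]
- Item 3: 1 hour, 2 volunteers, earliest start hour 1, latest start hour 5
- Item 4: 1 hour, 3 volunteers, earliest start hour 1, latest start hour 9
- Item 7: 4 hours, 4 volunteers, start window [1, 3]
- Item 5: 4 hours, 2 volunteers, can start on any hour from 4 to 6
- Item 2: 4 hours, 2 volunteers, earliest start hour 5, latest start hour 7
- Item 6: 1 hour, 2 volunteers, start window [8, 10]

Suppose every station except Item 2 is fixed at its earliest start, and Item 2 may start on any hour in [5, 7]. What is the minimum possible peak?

13

Item 2@5: h1:13  h2:8  h3:8  h4:6  h5:4  h6:4  h7:4  h8:4  h9:0  h10:0 → peak 13
Item 2@6: h1:13  h2:8  h3:8  h4:6  h5:2  h6:4  h7:4  h8:4  h9:2  h10:0 → peak 13
Item 2@7: h1:13  h2:8  h3:8  h4:6  h5:2  h6:2  h7:4  h8:4  h9:2  h10:2 → peak 13
Best is Item 2@5, peak 13.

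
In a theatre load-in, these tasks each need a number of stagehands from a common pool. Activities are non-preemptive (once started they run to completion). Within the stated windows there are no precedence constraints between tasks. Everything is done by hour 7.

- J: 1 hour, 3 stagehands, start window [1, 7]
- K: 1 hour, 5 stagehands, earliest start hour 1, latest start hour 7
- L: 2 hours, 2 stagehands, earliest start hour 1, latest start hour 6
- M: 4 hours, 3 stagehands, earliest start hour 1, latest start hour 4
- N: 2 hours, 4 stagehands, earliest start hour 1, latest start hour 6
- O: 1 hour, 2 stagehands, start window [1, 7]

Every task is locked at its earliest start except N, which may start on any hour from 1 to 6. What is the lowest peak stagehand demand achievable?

15

N@1: h1:19  h2:9  h3:3  h4:3  h5:0  h6:0  h7:0 → peak 19
N@2: h1:15  h2:9  h3:7  h4:3  h5:0  h6:0  h7:0 → peak 15
N@3: h1:15  h2:5  h3:7  h4:7  h5:0  h6:0  h7:0 → peak 15
N@4: h1:15  h2:5  h3:3  h4:7  h5:4  h6:0  h7:0 → peak 15
N@5: h1:15  h2:5  h3:3  h4:3  h5:4  h6:4  h7:0 → peak 15
N@6: h1:15  h2:5  h3:3  h4:3  h5:0  h6:4  h7:4 → peak 15
Best is N@2, peak 15.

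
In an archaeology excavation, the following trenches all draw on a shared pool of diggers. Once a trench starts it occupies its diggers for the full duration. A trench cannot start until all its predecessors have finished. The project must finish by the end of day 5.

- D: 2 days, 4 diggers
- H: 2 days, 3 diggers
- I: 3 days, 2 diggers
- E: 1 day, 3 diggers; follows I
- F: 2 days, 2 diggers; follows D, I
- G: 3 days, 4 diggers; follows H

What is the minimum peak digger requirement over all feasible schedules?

Schedule D@1, H@1, I@1, E@4, F@4, G@3: d1:9  d2:9  d3:6  d4:9  d5:6 — peak 9.
No arrangement of the 4 feasible schedules does better.

9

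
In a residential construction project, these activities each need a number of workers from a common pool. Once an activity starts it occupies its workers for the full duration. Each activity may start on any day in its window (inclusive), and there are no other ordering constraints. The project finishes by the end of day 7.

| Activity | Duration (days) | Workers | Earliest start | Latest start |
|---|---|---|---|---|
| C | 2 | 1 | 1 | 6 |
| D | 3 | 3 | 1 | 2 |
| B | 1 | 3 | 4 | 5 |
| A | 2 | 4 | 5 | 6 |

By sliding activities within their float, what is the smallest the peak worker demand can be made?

4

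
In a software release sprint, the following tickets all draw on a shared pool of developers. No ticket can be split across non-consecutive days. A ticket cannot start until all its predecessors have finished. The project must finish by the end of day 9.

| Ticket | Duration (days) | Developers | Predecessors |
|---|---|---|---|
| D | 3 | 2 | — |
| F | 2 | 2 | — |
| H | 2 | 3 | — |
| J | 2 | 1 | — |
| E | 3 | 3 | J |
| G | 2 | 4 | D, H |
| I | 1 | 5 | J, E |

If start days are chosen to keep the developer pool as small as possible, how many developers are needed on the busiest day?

Early-start (D@1, F@1, H@1, J@1, E@3, G@4, I@6) gives peak 8: d1:8  d2:8  d3:5  d4:7  d5:7  d6:5  d7:0  d8:0  d9:0.
Shift F→6, J→3, E→6, I→9.
Schedule D@1, F@6, H@1, J@3, E@6, G@4, I@9: d1:5  d2:5  d3:3  d4:5  d5:4  d6:5  d7:5  d8:3  d9:5 — peak 5.
Total developer-days = 40 over 9 days ⇒ peak ≥ ⌈40/9⌉ = 5, so 5 is optimal.

5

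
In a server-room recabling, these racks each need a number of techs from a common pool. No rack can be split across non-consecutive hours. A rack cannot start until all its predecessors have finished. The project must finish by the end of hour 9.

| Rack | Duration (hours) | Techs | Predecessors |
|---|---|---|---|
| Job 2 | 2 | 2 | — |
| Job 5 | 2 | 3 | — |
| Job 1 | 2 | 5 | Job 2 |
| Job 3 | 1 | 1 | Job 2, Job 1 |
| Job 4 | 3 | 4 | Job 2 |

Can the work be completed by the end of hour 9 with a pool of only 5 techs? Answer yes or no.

yes

Schedule Job 2@1, Job 5@1, Job 1@3, Job 3@5, Job 4@5: h1:5  h2:5  h3:5  h4:5  h5:5  h6:4  h7:4  h8:0  h9:0 — peak 5 ≤ 5.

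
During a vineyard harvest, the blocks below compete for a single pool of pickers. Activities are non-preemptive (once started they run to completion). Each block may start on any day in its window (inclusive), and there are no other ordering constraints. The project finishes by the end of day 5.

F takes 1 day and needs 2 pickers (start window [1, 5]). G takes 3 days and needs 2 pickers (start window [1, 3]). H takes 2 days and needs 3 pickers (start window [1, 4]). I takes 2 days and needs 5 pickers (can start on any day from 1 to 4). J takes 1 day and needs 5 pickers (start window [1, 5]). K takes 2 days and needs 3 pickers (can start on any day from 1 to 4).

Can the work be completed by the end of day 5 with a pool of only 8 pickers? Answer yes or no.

Schedule F@1, G@1, H@1, I@3, J@5, K@4: d1:7  d2:5  d3:7  d4:8  d5:8 — peak 8 ≤ 8.

yes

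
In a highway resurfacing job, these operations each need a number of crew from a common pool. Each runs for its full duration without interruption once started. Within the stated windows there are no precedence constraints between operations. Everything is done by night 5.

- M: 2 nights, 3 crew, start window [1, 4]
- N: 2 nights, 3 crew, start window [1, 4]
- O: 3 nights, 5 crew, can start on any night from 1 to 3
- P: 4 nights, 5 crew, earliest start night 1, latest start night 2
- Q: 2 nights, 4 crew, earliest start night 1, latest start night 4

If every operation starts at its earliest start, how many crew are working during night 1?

At early start, night 1 has: M, N, O, P, Q.
Demand: 3 + 3 + 5 + 5 + 4 = 20.

20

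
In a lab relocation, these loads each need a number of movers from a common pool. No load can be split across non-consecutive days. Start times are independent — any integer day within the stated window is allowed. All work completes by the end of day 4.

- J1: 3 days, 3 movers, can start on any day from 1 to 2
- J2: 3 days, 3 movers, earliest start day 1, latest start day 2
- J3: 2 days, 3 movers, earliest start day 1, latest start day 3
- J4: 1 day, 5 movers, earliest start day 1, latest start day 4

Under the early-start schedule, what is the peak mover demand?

14

Early-start schedule: J1@1, J2@1, J3@1, J4@1.
Load per day: day 1: 14, day 2: 9, day 3: 6, day 4: 0.
Peak is 14.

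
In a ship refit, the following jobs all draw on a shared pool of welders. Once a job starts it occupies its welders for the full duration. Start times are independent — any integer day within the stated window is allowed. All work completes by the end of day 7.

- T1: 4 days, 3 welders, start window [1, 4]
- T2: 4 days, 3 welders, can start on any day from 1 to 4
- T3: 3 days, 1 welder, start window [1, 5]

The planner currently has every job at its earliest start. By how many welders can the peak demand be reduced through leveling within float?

1

Early-start peak: d1:7  d2:7  d3:7  d4:6  d5:0  d6:0  d7:0 ⇒ 7.
Leveled (T1@1, T2@1, T3@5): d1:6  d2:6  d3:6  d4:6  d5:1  d6:1  d7:1 ⇒ 6.
Reduction 7 − 6 = 1.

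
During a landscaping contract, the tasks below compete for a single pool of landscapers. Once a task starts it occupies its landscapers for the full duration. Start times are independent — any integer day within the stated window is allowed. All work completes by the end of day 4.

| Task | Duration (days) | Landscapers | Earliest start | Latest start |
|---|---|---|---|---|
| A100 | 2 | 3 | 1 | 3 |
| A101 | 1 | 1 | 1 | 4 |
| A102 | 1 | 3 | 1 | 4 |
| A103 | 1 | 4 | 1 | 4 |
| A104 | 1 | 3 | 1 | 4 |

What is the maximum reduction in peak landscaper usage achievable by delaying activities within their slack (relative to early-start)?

8

Early-start peak: d1:14  d2:3  d3:0  d4:0 ⇒ 14.
Leveled (A100@1, A101@1, A102@2, A103@3, A104@4): d1:4  d2:6  d3:4  d4:3 ⇒ 6.
Reduction 14 − 6 = 8.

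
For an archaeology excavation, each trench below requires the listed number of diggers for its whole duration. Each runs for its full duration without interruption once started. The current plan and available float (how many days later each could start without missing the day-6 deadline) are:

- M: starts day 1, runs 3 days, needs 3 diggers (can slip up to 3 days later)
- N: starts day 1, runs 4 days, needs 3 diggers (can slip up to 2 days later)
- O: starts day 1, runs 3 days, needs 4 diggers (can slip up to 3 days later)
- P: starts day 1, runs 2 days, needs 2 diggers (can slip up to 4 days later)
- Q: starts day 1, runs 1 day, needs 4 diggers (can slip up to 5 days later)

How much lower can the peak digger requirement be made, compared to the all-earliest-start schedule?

8

Early-start peak: d1:16  d2:12  d3:10  d4:3  d5:0  d6:0 ⇒ 16.
Leveled (M@1, N@1, O@4, P@1, Q@5): d1:8  d2:8  d3:6  d4:7  d5:8  d6:4 ⇒ 8.
Reduction 16 − 8 = 8.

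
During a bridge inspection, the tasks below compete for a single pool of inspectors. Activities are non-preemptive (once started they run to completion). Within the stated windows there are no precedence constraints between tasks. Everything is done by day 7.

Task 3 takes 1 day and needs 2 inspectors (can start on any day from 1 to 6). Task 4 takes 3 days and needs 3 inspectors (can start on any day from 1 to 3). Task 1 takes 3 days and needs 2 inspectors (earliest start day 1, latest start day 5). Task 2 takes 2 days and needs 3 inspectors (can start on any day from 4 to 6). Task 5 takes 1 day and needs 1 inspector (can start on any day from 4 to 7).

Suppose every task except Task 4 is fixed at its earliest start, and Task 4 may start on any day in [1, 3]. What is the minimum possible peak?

7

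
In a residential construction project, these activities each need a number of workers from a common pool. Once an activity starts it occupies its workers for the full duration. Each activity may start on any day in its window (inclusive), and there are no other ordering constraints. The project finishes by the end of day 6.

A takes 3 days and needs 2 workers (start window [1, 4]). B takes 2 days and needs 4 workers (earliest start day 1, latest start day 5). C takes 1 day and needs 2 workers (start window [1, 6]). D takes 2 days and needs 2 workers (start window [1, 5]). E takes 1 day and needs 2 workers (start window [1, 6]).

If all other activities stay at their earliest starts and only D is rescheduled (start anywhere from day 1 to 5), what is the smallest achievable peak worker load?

10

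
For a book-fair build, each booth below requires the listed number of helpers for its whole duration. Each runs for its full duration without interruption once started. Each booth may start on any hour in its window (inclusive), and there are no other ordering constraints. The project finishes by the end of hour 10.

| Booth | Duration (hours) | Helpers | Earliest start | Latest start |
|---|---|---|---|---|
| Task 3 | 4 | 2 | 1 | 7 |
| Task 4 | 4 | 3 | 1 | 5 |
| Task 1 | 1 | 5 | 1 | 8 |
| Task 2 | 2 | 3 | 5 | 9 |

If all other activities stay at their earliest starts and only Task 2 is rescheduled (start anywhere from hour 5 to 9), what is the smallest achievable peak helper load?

10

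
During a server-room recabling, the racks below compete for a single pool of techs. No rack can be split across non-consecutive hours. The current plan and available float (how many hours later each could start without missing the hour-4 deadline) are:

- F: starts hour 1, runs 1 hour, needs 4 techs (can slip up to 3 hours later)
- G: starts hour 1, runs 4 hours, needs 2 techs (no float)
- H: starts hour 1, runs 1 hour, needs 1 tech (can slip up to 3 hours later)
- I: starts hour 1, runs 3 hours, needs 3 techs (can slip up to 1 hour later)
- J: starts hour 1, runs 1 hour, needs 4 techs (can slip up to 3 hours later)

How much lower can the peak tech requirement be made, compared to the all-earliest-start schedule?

5

Early-start peak: h1:14  h2:5  h3:5  h4:2 ⇒ 14.
Leveled (F@1, G@1, H@1, I@2, J@2): h1:7  h2:9  h3:5  h4:5 ⇒ 9.
Reduction 14 − 9 = 5.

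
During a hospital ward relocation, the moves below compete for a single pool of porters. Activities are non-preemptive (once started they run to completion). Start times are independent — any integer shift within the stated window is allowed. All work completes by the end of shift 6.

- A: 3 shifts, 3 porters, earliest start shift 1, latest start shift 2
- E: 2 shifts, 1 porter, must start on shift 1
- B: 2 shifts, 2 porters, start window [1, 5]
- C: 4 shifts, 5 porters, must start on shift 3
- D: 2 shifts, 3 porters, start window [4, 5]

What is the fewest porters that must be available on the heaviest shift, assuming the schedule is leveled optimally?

8

Schedule A@1, E@1, B@1, C@3, D@4: s1:6  s2:6  s3:8  s4:8  s5:8  s6:5 — peak 8.
No arrangement of the 20 feasible schedules does better.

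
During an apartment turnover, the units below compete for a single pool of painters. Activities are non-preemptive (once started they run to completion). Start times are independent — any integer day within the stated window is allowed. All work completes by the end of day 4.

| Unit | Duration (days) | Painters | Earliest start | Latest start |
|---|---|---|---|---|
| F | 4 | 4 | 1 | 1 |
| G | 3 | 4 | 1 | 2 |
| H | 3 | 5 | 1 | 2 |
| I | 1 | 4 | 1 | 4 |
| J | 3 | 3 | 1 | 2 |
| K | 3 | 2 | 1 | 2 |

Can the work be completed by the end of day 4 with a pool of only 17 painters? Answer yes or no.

no

The minimum achievable peak is 18; 17 < 18, so no feasible schedule stays within the cap.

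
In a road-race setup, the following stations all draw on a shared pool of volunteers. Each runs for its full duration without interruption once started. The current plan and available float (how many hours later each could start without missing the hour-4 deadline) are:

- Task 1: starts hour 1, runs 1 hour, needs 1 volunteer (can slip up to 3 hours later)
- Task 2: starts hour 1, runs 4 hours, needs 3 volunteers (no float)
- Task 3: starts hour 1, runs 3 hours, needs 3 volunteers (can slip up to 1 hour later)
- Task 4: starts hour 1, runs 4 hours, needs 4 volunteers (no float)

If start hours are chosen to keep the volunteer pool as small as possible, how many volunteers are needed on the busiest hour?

10

Early-start (Task 1@1, Task 2@1, Task 3@1, Task 4@1) gives peak 11: h1:11  h2:10  h3:10  h4:7.
Shift Task 3→2.
Schedule Task 1@1, Task 2@1, Task 3@2, Task 4@1: h1:8  h2:10  h3:10  h4:10 — peak 10.
Total volunteer-hours = 38 over 4 hours ⇒ peak ≥ ⌈38/4⌉ = 10, so 10 is optimal.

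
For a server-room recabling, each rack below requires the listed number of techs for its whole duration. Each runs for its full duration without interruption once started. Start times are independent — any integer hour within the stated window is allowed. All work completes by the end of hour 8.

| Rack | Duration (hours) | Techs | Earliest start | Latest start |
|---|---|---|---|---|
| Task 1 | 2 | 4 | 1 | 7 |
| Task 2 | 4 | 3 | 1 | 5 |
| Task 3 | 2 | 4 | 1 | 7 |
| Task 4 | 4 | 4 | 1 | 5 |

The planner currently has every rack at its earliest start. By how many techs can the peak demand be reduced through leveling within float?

8

Early-start peak: h1:15  h2:15  h3:7  h4:7  h5:0  h6:0  h7:0  h8:0 ⇒ 15.
Leveled (Task 1@1, Task 2@1, Task 3@3, Task 4@5): h1:7  h2:7  h3:7  h4:7  h5:4  h6:4  h7:4  h8:4 ⇒ 7.
Reduction 15 − 7 = 8.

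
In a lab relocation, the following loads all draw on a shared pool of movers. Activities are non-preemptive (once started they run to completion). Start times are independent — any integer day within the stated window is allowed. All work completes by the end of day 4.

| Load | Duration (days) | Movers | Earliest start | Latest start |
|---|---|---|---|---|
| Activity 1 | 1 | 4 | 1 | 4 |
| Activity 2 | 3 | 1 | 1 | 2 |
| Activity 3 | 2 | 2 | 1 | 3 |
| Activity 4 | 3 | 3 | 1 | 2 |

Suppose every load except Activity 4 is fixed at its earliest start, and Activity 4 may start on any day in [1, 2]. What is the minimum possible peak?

7

Activity 4@1: d1:10  d2:6  d3:4  d4:0 → peak 10
Activity 4@2: d1:7  d2:6  d3:4  d4:3 → peak 7
Best is Activity 4@2, peak 7.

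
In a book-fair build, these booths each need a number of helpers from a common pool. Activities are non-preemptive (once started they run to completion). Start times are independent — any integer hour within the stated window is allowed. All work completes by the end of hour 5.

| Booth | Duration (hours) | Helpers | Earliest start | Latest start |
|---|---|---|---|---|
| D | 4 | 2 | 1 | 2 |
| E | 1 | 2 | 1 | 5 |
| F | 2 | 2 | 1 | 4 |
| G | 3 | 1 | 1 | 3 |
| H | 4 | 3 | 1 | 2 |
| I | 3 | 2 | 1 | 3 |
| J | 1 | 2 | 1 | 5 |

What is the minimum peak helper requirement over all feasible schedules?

8

Early-start (D@1, E@1, F@1, G@1, H@1, I@1, J@1) gives peak 14: h1:14  h2:10  h3:8  h4:5  h5:0.
Shift H→2, I→3, J→5.
Schedule D@1, E@1, F@1, G@1, H@2, I@3, J@5: h1:7  h2:8  h3:8  h4:7  h5:7 — peak 8.
Total helper-hours = 37 over 5 hours ⇒ peak ≥ ⌈37/5⌉ = 8, so 8 is optimal.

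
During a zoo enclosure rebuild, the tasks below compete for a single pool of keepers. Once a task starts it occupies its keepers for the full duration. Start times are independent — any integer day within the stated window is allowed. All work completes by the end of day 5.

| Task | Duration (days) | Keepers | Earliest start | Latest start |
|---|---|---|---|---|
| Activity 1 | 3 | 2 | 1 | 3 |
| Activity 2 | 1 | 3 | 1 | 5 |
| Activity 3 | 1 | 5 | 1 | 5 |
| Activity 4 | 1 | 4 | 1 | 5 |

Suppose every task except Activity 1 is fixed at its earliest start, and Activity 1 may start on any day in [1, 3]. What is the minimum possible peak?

Activity 1@1: d1:14  d2:2  d3:2  d4:0  d5:0 → peak 14
Activity 1@2: d1:12  d2:2  d3:2  d4:2  d5:0 → peak 12
Activity 1@3: d1:12  d2:0  d3:2  d4:2  d5:2 → peak 12
Best is Activity 1@2, peak 12.

12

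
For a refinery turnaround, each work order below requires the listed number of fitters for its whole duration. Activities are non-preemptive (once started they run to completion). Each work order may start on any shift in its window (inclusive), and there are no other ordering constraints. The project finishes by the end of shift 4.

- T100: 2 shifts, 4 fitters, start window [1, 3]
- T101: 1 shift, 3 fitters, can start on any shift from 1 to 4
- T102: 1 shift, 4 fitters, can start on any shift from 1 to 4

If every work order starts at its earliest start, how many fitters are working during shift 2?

4

At early start, shift 2 has: T100.
Demand: 4 = 4.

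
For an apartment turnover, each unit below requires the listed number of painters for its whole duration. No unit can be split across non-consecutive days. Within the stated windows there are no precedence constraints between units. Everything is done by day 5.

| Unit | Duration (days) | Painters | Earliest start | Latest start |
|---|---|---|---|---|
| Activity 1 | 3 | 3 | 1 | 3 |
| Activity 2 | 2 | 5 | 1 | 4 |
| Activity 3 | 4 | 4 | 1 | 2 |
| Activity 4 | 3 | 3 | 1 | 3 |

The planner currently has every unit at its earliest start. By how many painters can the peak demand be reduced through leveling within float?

5

Early-start peak: d1:15  d2:15  d3:10  d4:4  d5:0 ⇒ 15.
Leveled (Activity 1@1, Activity 2@4, Activity 3@1, Activity 4@1): d1:10  d2:10  d3:10  d4:9  d5:5 ⇒ 10.
Reduction 15 − 10 = 5.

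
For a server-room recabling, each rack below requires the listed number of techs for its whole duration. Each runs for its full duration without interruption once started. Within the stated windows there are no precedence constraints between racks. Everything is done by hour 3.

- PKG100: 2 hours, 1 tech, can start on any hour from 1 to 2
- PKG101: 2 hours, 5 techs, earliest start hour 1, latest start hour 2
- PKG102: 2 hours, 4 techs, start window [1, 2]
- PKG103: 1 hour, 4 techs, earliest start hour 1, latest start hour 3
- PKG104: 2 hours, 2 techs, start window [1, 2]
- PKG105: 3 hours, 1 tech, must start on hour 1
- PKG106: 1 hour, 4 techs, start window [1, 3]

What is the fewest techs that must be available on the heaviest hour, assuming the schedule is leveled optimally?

13

Early-start (PKG100@1, PKG101@1, PKG102@1, PKG103@1, PKG104@1, PKG105@1, PKG106@1) gives peak 21: h1:21  h2:13  h3:1.
Shift PKG103→3, PKG106→3.
Schedule PKG100@1, PKG101@1, PKG102@1, PKG103@3, PKG104@1, PKG105@1, PKG106@3: h1:13  h2:13  h3:9 — peak 13.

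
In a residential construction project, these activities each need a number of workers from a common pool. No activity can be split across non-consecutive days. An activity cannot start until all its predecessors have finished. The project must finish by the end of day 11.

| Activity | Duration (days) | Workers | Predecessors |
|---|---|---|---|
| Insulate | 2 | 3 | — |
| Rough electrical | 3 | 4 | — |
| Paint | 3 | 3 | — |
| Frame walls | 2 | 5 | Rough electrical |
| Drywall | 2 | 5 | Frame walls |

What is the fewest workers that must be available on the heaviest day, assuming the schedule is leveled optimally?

6

Early-start (Insulate@1, Rough electrical@1, Paint@1, Frame walls@4, Drywall@6) gives peak 10: d1:10  d2:10  d3:7  d4:5  d5:5  d6:5  d7:5  d8:0  d9:0  d10:0  d11:0.
Shift Rough electrical→4, Frame walls→7, Drywall→9.
Schedule Insulate@1, Rough electrical@4, Paint@1, Frame walls@7, Drywall@9: d1:6  d2:6  d3:3  d4:4  d5:4  d6:4  d7:5  d8:5  d9:5  d10:5  d11:0 — peak 6.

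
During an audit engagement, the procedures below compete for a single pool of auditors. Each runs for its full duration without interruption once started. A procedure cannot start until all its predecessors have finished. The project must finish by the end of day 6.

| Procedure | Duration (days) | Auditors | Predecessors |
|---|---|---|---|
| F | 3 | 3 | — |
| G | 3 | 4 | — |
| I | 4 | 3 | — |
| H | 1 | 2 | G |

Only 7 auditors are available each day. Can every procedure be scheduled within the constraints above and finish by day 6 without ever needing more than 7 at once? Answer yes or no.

Schedule F@4, G@1, I@1, H@5: d1:7  d2:7  d3:7  d4:6  d5:5  d6:3 — peak 7 ≤ 7.

yes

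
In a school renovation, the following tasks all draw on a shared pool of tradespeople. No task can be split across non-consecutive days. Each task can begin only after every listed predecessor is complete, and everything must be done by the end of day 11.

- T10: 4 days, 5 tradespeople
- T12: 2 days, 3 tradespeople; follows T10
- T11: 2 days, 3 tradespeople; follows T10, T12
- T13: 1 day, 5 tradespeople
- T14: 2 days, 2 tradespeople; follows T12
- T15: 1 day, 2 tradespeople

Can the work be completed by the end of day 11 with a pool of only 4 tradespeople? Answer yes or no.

no

The minimum achievable peak is 5; 4 < 5, so no feasible schedule stays within the cap.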